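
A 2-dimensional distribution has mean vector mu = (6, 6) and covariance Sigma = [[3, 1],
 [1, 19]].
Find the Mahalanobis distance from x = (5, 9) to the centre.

Step 1 — centre the observation: (x - mu) = (-1, 3).

Step 2 — invert Sigma. det(Sigma) = 3·19 - (1)² = 56.
  Sigma^{-1} = (1/det) · [[d, -b], [-b, a]] = [[0.3393, -0.0179],
 [-0.0179, 0.0536]].

Step 3 — form the quadratic (x - mu)^T · Sigma^{-1} · (x - mu):
  Sigma^{-1} · (x - mu) = (-0.3929, 0.1786).
  (x - mu)^T · [Sigma^{-1} · (x - mu)] = (-1)·(-0.3929) + (3)·(0.1786) = 0.9286.

Step 4 — take square root: d = √(0.9286) ≈ 0.9636.

d(x, mu) = √(0.9286) ≈ 0.9636


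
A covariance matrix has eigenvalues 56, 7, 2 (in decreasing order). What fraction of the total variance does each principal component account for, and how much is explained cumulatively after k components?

Step 1 — total variance = trace(Sigma) = Σ λ_i = 56 + 7 + 2 = 65.

Step 2 — fraction explained by component i = λ_i / Σ λ:
  PC1: 56/65 = 0.8615
  PC2: 7/65 = 0.1077
  PC3: 2/65 = 0.0308

Step 3 — cumulative fraction after k components = (λ_1 + ... + λ_k) / Σ λ:
  k = 1: 56/65 = 0.8615
  k = 2: (56 + 7)/65 = 63/65 = 0.9692
  k = 3: (56 + 7 + 2)/65 = 65/65 = 1

Summary (fraction, with percent):

explained: PC1 0.8615 (86.15%), PC2 0.1077 (10.77%), PC3 0.0308 (3.08%);  cumulative: 0.8615, 0.9692, 1


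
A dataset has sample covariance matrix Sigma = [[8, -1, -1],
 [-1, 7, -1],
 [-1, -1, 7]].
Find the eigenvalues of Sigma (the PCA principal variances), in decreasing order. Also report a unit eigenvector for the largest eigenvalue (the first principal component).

Step 1 — characteristic polynomial p(λ) = det(λI - Sigma) = λ³ - tr·λ² + c_1·λ - det, where tr = trace, c_1 = sum of the principal 2×2 minors, det = det(Sigma):
  tr = 8 + 7 + 7 = 22,
  c_1 = (8·7 - (-1)²) + (8·7 - (-1)²) + (7·7 - (-1)²) = 55 + 55 + 48 = 158,
  det = 8·(7·7 - (-1)²) - (-1)·((-1)·7 - (-1)·(-1)) + (-1)·((-1)·(-1) - 7·(-1)) = 8·(48) - (-1)·(-8) + (-1)·(8) = 368.
  So p(λ) = λ³ - 22λ² + 158λ - 368.
Step 2 — look for an integer root (rational root theorem: any rational root is an integer divisor of 368). Testing λ = 8:
  p(8) = 512 - 1408 + 1264 - 368 = 0  ✓
  Dividing out (λ - 8): p(λ) = (λ - 8)(λ² - 14λ + 46).
Step 3 — remaining eigenvalues from the quadratic λ² - 14λ + 46 = 0:
  Δ = 14² - 4·46 = 196 - 184 = 12,  λ = (14 ± √12)/2 = (14 ± 3.4641)/2 ≈ 8.7321 or 5.2679.
  Sorted: λ_1 = 8.7321,  λ_2 = 8,  λ_3 = 5.2679  (check: sum = 22 = tr ✓).

Step 4 — unit eigenvector for λ_1 ≈ 8.7321: v spans the null space of (Sigma - λ_1 I), whose rows are
  r_1 = (-0.7321, -1, -1),  r_2 = (-1, -1.7321, -1),  r_3 = (-1, -1, -1.7321).
  v is orthogonal to every row, so take v ∝ r_1 × r_2 = ((-1)·(-1) - (-1)·(-1.7321), (-1)·(-1) - (-0.7321)·(-1), (-0.7321)·(-1.7321) - (-1)·(-1)) ≈ (-0.7321, 0.2679, 0.2679).
  Rescale (multiply by -1 so the first nonzero entry is positive): u = (0.7321, -0.2679, -0.2679).
  ||u|| = √((0.7321)² + (-0.2679)² + (-0.2679)²) = √(0.6795) ≈ 0.8243,  v_1 = u/||u|| ≈ (0.8881, -0.3251, -0.3251) (||v_1|| = 1).

λ_1 = 8.7321,  λ_2 = 8,  λ_3 = 5.2679;  v_1 ≈ (0.8881, -0.3251, -0.3251)


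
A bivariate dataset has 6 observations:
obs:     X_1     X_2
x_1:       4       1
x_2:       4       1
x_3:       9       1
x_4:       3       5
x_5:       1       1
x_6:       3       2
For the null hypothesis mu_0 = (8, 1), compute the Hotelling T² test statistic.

Step 1 — sample mean vector:
  mean(X_1) = (4 + 4 + 9 + 3 + 1 + 3) / 6 = 24/6 = 4
  mean(X_2) = (1 + 1 + 1 + 5 + 1 + 2) / 6 = 11/6 = 1.8333
  x̄ = (4, 1.8333),  deviation x̄ - mu_0 = (4, 1.8333) - (8, 1) = (-4, 0.8333).

Step 2 — sample covariance matrix, S[i,j] = (1/(n-1)) · Σ_k (x_{k,i} - mean_i) · (x_{k,j} - mean_j), divisor n-1 = 5:
  S[X_1,X_1] = ((0)·(0) + (0)·(0) + (5)·(5) + (-1)·(-1) + (-3)·(-3) + (-1)·(-1)) / 5 = 36/5 = 7.2
  S[X_1,X_2] = ((0)·(-0.8333) + (0)·(-0.8333) + (5)·(-0.8333) + (-1)·(3.1667) + (-3)·(-0.8333) + (-1)·(0.1667)) / 5 = -5/5 = -1
  S[X_2,X_2] = ((-0.8333)·(-0.8333) + (-0.8333)·(-0.8333) + (-0.8333)·(-0.8333) + (3.1667)·(3.1667) + (-0.8333)·(-0.8333) + (0.1667)·(0.1667)) / 5 = 12.8333/5 = 2.5667
  S = [[7.2, -1],
 [-1, 2.5667]].

Step 3 — invert S. det(S) = 7.2·2.5667 - (-1)² = 17.48.
  S^{-1} = (1/det) · [[d, -b], [-b, a]] = [[0.1468, 0.0572],
 [0.0572, 0.4119]].

Step 4 — quadratic form (x̄ - mu_0)^T · S^{-1} · (x̄ - mu_0):
  S^{-1} · (x̄ - mu_0) = (-0.5397, 0.1144),
  (x̄ - mu_0)^T · [...] = (-4)·(-0.5397) + (0.8333)·(0.1144) = 2.254.

Step 5 — scale by n: T² = 6 · 2.254 = 13.524.

T² ≈ 13.524


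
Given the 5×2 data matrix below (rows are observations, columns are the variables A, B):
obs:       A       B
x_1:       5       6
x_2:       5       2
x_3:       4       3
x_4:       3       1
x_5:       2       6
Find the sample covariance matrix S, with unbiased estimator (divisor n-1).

Step 1 — column means:
  mean(A) = (5 + 5 + 4 + 3 + 2) / 5 = 19/5 = 3.8
  mean(B) = (6 + 2 + 3 + 1 + 6) / 5 = 18/5 = 3.6

Step 2 — sample covariance S[i,j] = (1/(n-1)) · Σ_k (x_{k,i} - mean_i) · (x_{k,j} - mean_j), with n-1 = 4.
  S[A,A] = ((1.2)·(1.2) + (1.2)·(1.2) + (0.2)·(0.2) + (-0.8)·(-0.8) + (-1.8)·(-1.8)) / 4 = 6.8/4 = 1.7
  S[A,B] = ((1.2)·(2.4) + (1.2)·(-1.6) + (0.2)·(-0.6) + (-0.8)·(-2.6) + (-1.8)·(2.4)) / 4 = -1.4/4 = -0.35
  S[B,B] = ((2.4)·(2.4) + (-1.6)·(-1.6) + (-0.6)·(-0.6) + (-2.6)·(-2.6) + (2.4)·(2.4)) / 4 = 21.2/4 = 5.3

S is symmetric (S[j,i] = S[i,j]). Assembling:

S = [[1.7, -0.35],
 [-0.35, 5.3]]


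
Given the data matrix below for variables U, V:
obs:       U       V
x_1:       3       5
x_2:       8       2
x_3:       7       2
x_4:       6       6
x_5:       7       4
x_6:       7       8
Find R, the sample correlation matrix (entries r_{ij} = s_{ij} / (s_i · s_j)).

Step 1 — column means:
  mean(U) = (3 + 8 + 7 + 6 + 7 + 7) / 6 = 38/6 = 6.3333
  mean(V) = (5 + 2 + 2 + 6 + 4 + 8) / 6 = 27/6 = 4.5

Step 2 — sample variances and covariances s[i,j] = (1/(n-1)) · Σ_k (x_{k,i} - mean_i) · (x_{k,j} - mean_j), with n-1 = 5:
  s[U,U] = ((-3.3333)·(-3.3333) + (1.6667)·(1.6667) + (0.6667)·(0.6667) + (-0.3333)·(-0.3333) + (0.6667)·(0.6667) + (0.6667)·(0.6667)) / 5 = 15.3333/5 = 3.0667
  s[U,V] = ((-3.3333)·(0.5) + (1.6667)·(-2.5) + (0.6667)·(-2.5) + (-0.3333)·(1.5) + (0.6667)·(-0.5) + (0.6667)·(3.5)) / 5 = -6/5 = -1.2
  s[V,V] = ((0.5)·(0.5) + (-2.5)·(-2.5) + (-2.5)·(-2.5) + (1.5)·(1.5) + (-0.5)·(-0.5) + (3.5)·(3.5)) / 5 = 27.5/5 = 5.5
  Sample standard deviations s_i = √(s[i,i]):
  s(U) = √(3.0667) = 1.7512
  s(V) = √(5.5) = 2.3452

Step 3 — r_{ij} = s_{ij} / (s_i · s_j):
  r[U,U] = 1 (diagonal).
  r[U,V] = -1.2 / (1.7512 · 2.3452) = -1.2 / 4.1069 = -0.2922
  r[V,V] = 1 (diagonal).

R is symmetric with unit diagonal. Assembling:

R = [[1, -0.2922],
 [-0.2922, 1]]


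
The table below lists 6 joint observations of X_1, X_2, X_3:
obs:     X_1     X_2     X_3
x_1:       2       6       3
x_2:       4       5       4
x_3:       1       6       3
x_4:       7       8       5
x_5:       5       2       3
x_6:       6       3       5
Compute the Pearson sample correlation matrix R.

Step 1 — column means:
  mean(X_1) = (2 + 4 + 1 + 7 + 5 + 6) / 6 = 25/6 = 4.1667
  mean(X_2) = (6 + 5 + 6 + 8 + 2 + 3) / 6 = 30/6 = 5
  mean(X_3) = (3 + 4 + 3 + 5 + 3 + 5) / 6 = 23/6 = 3.8333

Step 2 — sample variances and covariances s[i,j] = (1/(n-1)) · Σ_k (x_{k,i} - mean_i) · (x_{k,j} - mean_j), with n-1 = 5:
  s[X_1,X_1] = ((-2.1667)·(-2.1667) + (-0.1667)·(-0.1667) + (-3.1667)·(-3.1667) + (2.8333)·(2.8333) + (0.8333)·(0.8333) + (1.8333)·(1.8333)) / 5 = 26.8333/5 = 5.3667
  s[X_1,X_2] = ((-2.1667)·(1) + (-0.1667)·(0) + (-3.1667)·(1) + (2.8333)·(3) + (0.8333)·(-3) + (1.8333)·(-2)) / 5 = -3/5 = -0.6
  s[X_1,X_3] = ((-2.1667)·(-0.8333) + (-0.1667)·(0.1667) + (-3.1667)·(-0.8333) + (2.8333)·(1.1667) + (0.8333)·(-0.8333) + (1.8333)·(1.1667)) / 5 = 9.1667/5 = 1.8333
  s[X_2,X_2] = ((1)·(1) + (0)·(0) + (1)·(1) + (3)·(3) + (-3)·(-3) + (-2)·(-2)) / 5 = 24/5 = 4.8
  s[X_2,X_3] = ((1)·(-0.8333) + (0)·(0.1667) + (1)·(-0.8333) + (3)·(1.1667) + (-3)·(-0.8333) + (-2)·(1.1667)) / 5 = 2/5 = 0.4
  s[X_3,X_3] = ((-0.8333)·(-0.8333) + (0.1667)·(0.1667) + (-0.8333)·(-0.8333) + (1.1667)·(1.1667) + (-0.8333)·(-0.8333) + (1.1667)·(1.1667)) / 5 = 4.8333/5 = 0.9667
  Sample standard deviations s_i = √(s[i,i]):
  s(X_1) = √(5.3667) = 2.3166
  s(X_2) = √(4.8) = 2.1909
  s(X_3) = √(0.9667) = 0.9832

Step 3 — r_{ij} = s_{ij} / (s_i · s_j):
  r[X_1,X_1] = 1 (diagonal).
  r[X_1,X_2] = -0.6 / (2.3166 · 2.1909) = -0.6 / 5.0754 = -0.1182
  r[X_1,X_3] = 1.8333 / (2.3166 · 0.9832) = 1.8333 / 2.2777 = 0.8049
  r[X_2,X_2] = 1 (diagonal).
  r[X_2,X_3] = 0.4 / (2.1909 · 0.9832) = 0.4 / 2.1541 = 0.1857
  r[X_3,X_3] = 1 (diagonal).

R is symmetric with unit diagonal. Assembling:

R = [[1, -0.1182, 0.8049],
 [-0.1182, 1, 0.1857],
 [0.8049, 0.1857, 1]]


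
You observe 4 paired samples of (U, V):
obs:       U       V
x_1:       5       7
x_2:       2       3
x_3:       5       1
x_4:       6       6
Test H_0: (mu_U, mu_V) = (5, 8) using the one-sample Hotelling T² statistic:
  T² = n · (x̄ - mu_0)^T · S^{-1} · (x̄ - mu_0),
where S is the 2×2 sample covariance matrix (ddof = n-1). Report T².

Step 1 — sample mean vector:
  mean(U) = (5 + 2 + 5 + 6) / 4 = 18/4 = 4.5
  mean(V) = (7 + 3 + 1 + 6) / 4 = 17/4 = 4.25
  x̄ = (4.5, 4.25),  deviation x̄ - mu_0 = (4.5, 4.25) - (5, 8) = (-0.5, -3.75).

Step 2 — sample covariance matrix, S[i,j] = (1/(n-1)) · Σ_k (x_{k,i} - mean_i) · (x_{k,j} - mean_j), divisor n-1 = 3:
  S[U,U] = ((0.5)·(0.5) + (-2.5)·(-2.5) + (0.5)·(0.5) + (1.5)·(1.5)) / 3 = 9/3 = 3
  S[U,V] = ((0.5)·(2.75) + (-2.5)·(-1.25) + (0.5)·(-3.25) + (1.5)·(1.75)) / 3 = 5.5/3 = 1.8333
  S[V,V] = ((2.75)·(2.75) + (-1.25)·(-1.25) + (-3.25)·(-3.25) + (1.75)·(1.75)) / 3 = 22.75/3 = 7.5833
  S = [[3, 1.8333],
 [1.8333, 7.5833]].

Step 3 — invert S. det(S) = 3·7.5833 - (1.8333)² = 19.3889.
  S^{-1} = (1/det) · [[d, -b], [-b, a]] = [[0.3911, -0.0946],
 [-0.0946, 0.1547]].

Step 4 — quadratic form (x̄ - mu_0)^T · S^{-1} · (x̄ - mu_0):
  S^{-1} · (x̄ - mu_0) = (0.159, -0.533),
  (x̄ - mu_0)^T · [...] = (-0.5)·(0.159) + (-3.75)·(-0.533) = 1.9191.

Step 5 — scale by n: T² = 4 · 1.9191 = 7.6762.

T² ≈ 7.6762


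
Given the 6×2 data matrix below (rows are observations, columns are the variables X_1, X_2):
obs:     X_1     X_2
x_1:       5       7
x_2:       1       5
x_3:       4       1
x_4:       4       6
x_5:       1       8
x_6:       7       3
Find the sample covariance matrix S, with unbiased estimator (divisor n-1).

Step 1 — column means:
  mean(X_1) = (5 + 1 + 4 + 4 + 1 + 7) / 6 = 22/6 = 3.6667
  mean(X_2) = (7 + 5 + 1 + 6 + 8 + 3) / 6 = 30/6 = 5

Step 2 — sample covariance S[i,j] = (1/(n-1)) · Σ_k (x_{k,i} - mean_i) · (x_{k,j} - mean_j), with n-1 = 5.
  S[X_1,X_1] = ((1.3333)·(1.3333) + (-2.6667)·(-2.6667) + (0.3333)·(0.3333) + (0.3333)·(0.3333) + (-2.6667)·(-2.6667) + (3.3333)·(3.3333)) / 5 = 27.3333/5 = 5.4667
  S[X_1,X_2] = ((1.3333)·(2) + (-2.6667)·(0) + (0.3333)·(-4) + (0.3333)·(1) + (-2.6667)·(3) + (3.3333)·(-2)) / 5 = -13/5 = -2.6
  S[X_2,X_2] = ((2)·(2) + (0)·(0) + (-4)·(-4) + (1)·(1) + (3)·(3) + (-2)·(-2)) / 5 = 34/5 = 6.8

S is symmetric (S[j,i] = S[i,j]). Assembling:

S = [[5.4667, -2.6],
 [-2.6, 6.8]]


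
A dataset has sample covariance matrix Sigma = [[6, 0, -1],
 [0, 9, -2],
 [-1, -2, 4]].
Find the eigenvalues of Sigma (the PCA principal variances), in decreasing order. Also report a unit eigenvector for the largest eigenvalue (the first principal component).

Step 1 — characteristic polynomial p(λ) = det(λI - Sigma) = λ³ - tr·λ² + c_1·λ - det, where tr = trace, c_1 = sum of the principal 2×2 minors, det = det(Sigma):
  tr = 6 + 9 + 4 = 19,
  c_1 = (6·9 - (0)²) + (6·4 - (-1)²) + (9·4 - (-2)²) = 54 + 23 + 32 = 109,
  det = 6·(9·4 - (-2)²) - (0)·((0)·4 - (-2)·(-1)) + (-1)·((0)·(-2) - 9·(-1)) = 6·(32) - (0)·(-2) + (-1)·(9) = 183.
  So p(λ) = λ³ - 19λ² + 109λ - 183.
Step 2 — look for an integer root (rational root theorem: any rational root is an integer divisor of 183). Testing λ = 3:
  p(3) = 27 - 171 + 327 - 183 = 0  ✓
  Dividing out (λ - 3): p(λ) = (λ - 3)(λ² - 16λ + 61).
Step 3 — remaining eigenvalues from the quadratic λ² - 16λ + 61 = 0:
  Δ = 16² - 4·61 = 256 - 244 = 12,  λ = (16 ± √12)/2 = (16 ± 3.4641)/2 ≈ 9.7321 or 6.2679.
  Sorted: λ_1 = 9.7321,  λ_2 = 6.2679,  λ_3 = 3  (check: sum = 19 = tr ✓).

Step 4 — unit eigenvector for λ_1 ≈ 9.7321: v spans the null space of (Sigma - λ_1 I), whose rows are
  r_1 = (-3.7321, 0, -1),  r_2 = (0, -0.7321, -2),  r_3 = (-1, -2, -5.7321).
  v is orthogonal to every row, so take v ∝ r_1 × r_2 = ((0)·(-2) - (-1)·(-0.7321), (-1)·(0) - (-3.7321)·(-2), (-3.7321)·(-0.7321) - (0)·(0)) ≈ (-0.7321, -7.4641, 2.7321).
  Rescale (multiply by -1 so the first nonzero entry is positive): u = (0.7321, 7.4641, -2.7321).
  ||u|| = √((0.7321)² + (7.4641)² + (-2.7321)²) = √(63.7128) ≈ 7.982,  v_1 = u/||u|| ≈ (0.0917, 0.9351, -0.3423) (||v_1|| = 1).

λ_1 = 9.7321,  λ_2 = 6.2679,  λ_3 = 3;  v_1 ≈ (0.0917, 0.9351, -0.3423)


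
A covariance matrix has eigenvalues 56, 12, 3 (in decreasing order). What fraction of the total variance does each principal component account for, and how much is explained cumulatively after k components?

Step 1 — total variance = trace(Sigma) = Σ λ_i = 56 + 12 + 3 = 71.

Step 2 — fraction explained by component i = λ_i / Σ λ:
  PC1: 56/71 = 0.7887
  PC2: 12/71 = 0.169
  PC3: 3/71 = 0.0423

Step 3 — cumulative fraction after k components = (λ_1 + ... + λ_k) / Σ λ:
  k = 1: 56/71 = 0.7887
  k = 2: (56 + 12)/71 = 68/71 = 0.9577
  k = 3: (56 + 12 + 3)/71 = 71/71 = 1

Summary (fraction, with percent):

explained: PC1 0.7887 (78.87%), PC2 0.169 (16.9%), PC3 0.0423 (4.23%);  cumulative: 0.7887, 0.9577, 1


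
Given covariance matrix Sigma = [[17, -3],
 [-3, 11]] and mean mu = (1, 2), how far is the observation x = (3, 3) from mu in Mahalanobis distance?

Step 1 — centre the observation: (x - mu) = (2, 1).

Step 2 — invert Sigma. det(Sigma) = 17·11 - (-3)² = 178.
  Sigma^{-1} = (1/det) · [[d, -b], [-b, a]] = [[0.0618, 0.0169],
 [0.0169, 0.0955]].

Step 3 — form the quadratic (x - mu)^T · Sigma^{-1} · (x - mu):
  Sigma^{-1} · (x - mu) = (0.1404, 0.1292).
  (x - mu)^T · [Sigma^{-1} · (x - mu)] = (2)·(0.1404) + (1)·(0.1292) = 0.4101.

Step 4 — take square root: d = √(0.4101) ≈ 0.6404.

d(x, mu) = √(0.4101) ≈ 0.6404


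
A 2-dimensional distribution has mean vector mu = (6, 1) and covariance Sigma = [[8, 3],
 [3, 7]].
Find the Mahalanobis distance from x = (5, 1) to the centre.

Step 1 — centre the observation: (x - mu) = (-1, 0).

Step 2 — invert Sigma. det(Sigma) = 8·7 - (3)² = 47.
  Sigma^{-1} = (1/det) · [[d, -b], [-b, a]] = [[0.1489, -0.0638],
 [-0.0638, 0.1702]].

Step 3 — form the quadratic (x - mu)^T · Sigma^{-1} · (x - mu):
  Sigma^{-1} · (x - mu) = (-0.1489, 0.0638).
  (x - mu)^T · [Sigma^{-1} · (x - mu)] = (-1)·(-0.1489) + (0)·(0.0638) = 0.1489.

Step 4 — take square root: d = √(0.1489) ≈ 0.3859.

d(x, mu) = √(0.1489) ≈ 0.3859


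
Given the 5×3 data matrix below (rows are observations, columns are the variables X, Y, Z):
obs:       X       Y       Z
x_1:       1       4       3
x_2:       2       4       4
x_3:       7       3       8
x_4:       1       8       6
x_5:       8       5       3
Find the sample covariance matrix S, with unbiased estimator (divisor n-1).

Step 1 — column means:
  mean(X) = (1 + 2 + 7 + 1 + 8) / 5 = 19/5 = 3.8
  mean(Y) = (4 + 4 + 3 + 8 + 5) / 5 = 24/5 = 4.8
  mean(Z) = (3 + 4 + 8 + 6 + 3) / 5 = 24/5 = 4.8

Step 2 — sample covariance S[i,j] = (1/(n-1)) · Σ_k (x_{k,i} - mean_i) · (x_{k,j} - mean_j), with n-1 = 4.
  S[X,X] = ((-2.8)·(-2.8) + (-1.8)·(-1.8) + (3.2)·(3.2) + (-2.8)·(-2.8) + (4.2)·(4.2)) / 4 = 46.8/4 = 11.7
  S[X,Y] = ((-2.8)·(-0.8) + (-1.8)·(-0.8) + (3.2)·(-1.8) + (-2.8)·(3.2) + (4.2)·(0.2)) / 4 = -10.2/4 = -2.55
  S[X,Z] = ((-2.8)·(-1.8) + (-1.8)·(-0.8) + (3.2)·(3.2) + (-2.8)·(1.2) + (4.2)·(-1.8)) / 4 = 5.8/4 = 1.45
  S[Y,Y] = ((-0.8)·(-0.8) + (-0.8)·(-0.8) + (-1.8)·(-1.8) + (3.2)·(3.2) + (0.2)·(0.2)) / 4 = 14.8/4 = 3.7
  S[Y,Z] = ((-0.8)·(-1.8) + (-0.8)·(-0.8) + (-1.8)·(3.2) + (3.2)·(1.2) + (0.2)·(-1.8)) / 4 = -0.2/4 = -0.05
  S[Z,Z] = ((-1.8)·(-1.8) + (-0.8)·(-0.8) + (3.2)·(3.2) + (1.2)·(1.2) + (-1.8)·(-1.8)) / 4 = 18.8/4 = 4.7

S is symmetric (S[j,i] = S[i,j]). Assembling:

S = [[11.7, -2.55, 1.45],
 [-2.55, 3.7, -0.05],
 [1.45, -0.05, 4.7]]


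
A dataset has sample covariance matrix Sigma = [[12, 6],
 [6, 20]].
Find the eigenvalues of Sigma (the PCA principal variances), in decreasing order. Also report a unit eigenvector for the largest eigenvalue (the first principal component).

Step 1 — characteristic polynomial of 2×2 Sigma:
  det(Sigma - λI) = λ² - trace · λ + det = 0.
  trace = 12 + 20 = 32, det = 12·20 - (6)² = 204.
Step 2 — discriminant:
  Δ = trace² - 4·det = 1024 - 816 = 208.
Step 3 — eigenvalues:
  λ = (trace ± √Δ)/2 = (32 ± 14.4222)/2,
  λ_1 = 23.2111,  λ_2 = 8.7889.

Step 4 — unit eigenvector for λ_1: solve (Sigma - λ_1 I)v = 0. First row:
  (12 - 23.2111)·v_x + (6)·v_y = 0, i.e. (-11.2111)·v_x + (6)·v_y = 0,
  so v ∝ (b, λ_1 - a) = (6, 11.2111) = u.
  ||u|| = √((6)² + (11.2111)²) = √(161.6888) ≈ 12.7157,
  v_1 = u/||u|| ≈ (0.4719, 0.8817) (||v_1|| = 1).

λ_1 = 23.2111,  λ_2 = 8.7889;  v_1 ≈ (0.4719, 0.8817)


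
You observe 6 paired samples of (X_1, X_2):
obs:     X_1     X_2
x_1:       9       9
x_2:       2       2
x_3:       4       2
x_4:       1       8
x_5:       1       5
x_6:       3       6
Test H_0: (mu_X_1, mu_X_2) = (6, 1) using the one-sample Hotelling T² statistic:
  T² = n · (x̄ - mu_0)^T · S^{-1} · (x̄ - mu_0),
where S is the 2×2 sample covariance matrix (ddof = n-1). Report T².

Step 1 — sample mean vector:
  mean(X_1) = (9 + 2 + 4 + 1 + 1 + 3) / 6 = 20/6 = 3.3333
  mean(X_2) = (9 + 2 + 2 + 8 + 5 + 6) / 6 = 32/6 = 5.3333
  x̄ = (3.3333, 5.3333),  deviation x̄ - mu_0 = (3.3333, 5.3333) - (6, 1) = (-2.6667, 4.3333).

Step 2 — sample covariance matrix, S[i,j] = (1/(n-1)) · Σ_k (x_{k,i} - mean_i) · (x_{k,j} - mean_j), divisor n-1 = 5:
  S[X_1,X_1] = ((5.6667)·(5.6667) + (-1.3333)·(-1.3333) + (0.6667)·(0.6667) + (-2.3333)·(-2.3333) + (-2.3333)·(-2.3333) + (-0.3333)·(-0.3333)) / 5 = 45.3333/5 = 9.0667
  S[X_1,X_2] = ((5.6667)·(3.6667) + (-1.3333)·(-3.3333) + (0.6667)·(-3.3333) + (-2.3333)·(2.6667) + (-2.3333)·(-0.3333) + (-0.3333)·(0.6667)) / 5 = 17.3333/5 = 3.4667
  S[X_2,X_2] = ((3.6667)·(3.6667) + (-3.3333)·(-3.3333) + (-3.3333)·(-3.3333) + (2.6667)·(2.6667) + (-0.3333)·(-0.3333) + (0.6667)·(0.6667)) / 5 = 43.3333/5 = 8.6667
  S = [[9.0667, 3.4667],
 [3.4667, 8.6667]].

Step 3 — invert S. det(S) = 9.0667·8.6667 - (3.4667)² = 66.56.
  S^{-1} = (1/det) · [[d, -b], [-b, a]] = [[0.1302, -0.0521],
 [-0.0521, 0.1362]].

Step 4 — quadratic form (x̄ - mu_0)^T · S^{-1} · (x̄ - mu_0):
  S^{-1} · (x̄ - mu_0) = (-0.5729, 0.7292),
  (x̄ - mu_0)^T · [...] = (-2.6667)·(-0.5729) + (4.3333)·(0.7292) = 4.6875.

Step 5 — scale by n: T² = 6 · 4.6875 = 28.125.

T² ≈ 28.125


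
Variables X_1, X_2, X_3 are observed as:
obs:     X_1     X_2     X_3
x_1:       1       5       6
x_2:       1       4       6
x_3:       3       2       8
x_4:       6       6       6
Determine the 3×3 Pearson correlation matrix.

Step 1 — column means:
  mean(X_1) = (1 + 1 + 3 + 6) / 4 = 11/4 = 2.75
  mean(X_2) = (5 + 4 + 2 + 6) / 4 = 17/4 = 4.25
  mean(X_3) = (6 + 6 + 8 + 6) / 4 = 26/4 = 6.5

Step 2 — sample variances and covariances s[i,j] = (1/(n-1)) · Σ_k (x_{k,i} - mean_i) · (x_{k,j} - mean_j), with n-1 = 3:
  s[X_1,X_1] = ((-1.75)·(-1.75) + (-1.75)·(-1.75) + (0.25)·(0.25) + (3.25)·(3.25)) / 3 = 16.75/3 = 5.5833
  s[X_1,X_2] = ((-1.75)·(0.75) + (-1.75)·(-0.25) + (0.25)·(-2.25) + (3.25)·(1.75)) / 3 = 4.25/3 = 1.4167
  s[X_1,X_3] = ((-1.75)·(-0.5) + (-1.75)·(-0.5) + (0.25)·(1.5) + (3.25)·(-0.5)) / 3 = 0.5/3 = 0.1667
  s[X_2,X_2] = ((0.75)·(0.75) + (-0.25)·(-0.25) + (-2.25)·(-2.25) + (1.75)·(1.75)) / 3 = 8.75/3 = 2.9167
  s[X_2,X_3] = ((0.75)·(-0.5) + (-0.25)·(-0.5) + (-2.25)·(1.5) + (1.75)·(-0.5)) / 3 = -4.5/3 = -1.5
  s[X_3,X_3] = ((-0.5)·(-0.5) + (-0.5)·(-0.5) + (1.5)·(1.5) + (-0.5)·(-0.5)) / 3 = 3/3 = 1
  Sample standard deviations s_i = √(s[i,i]):
  s(X_1) = √(5.5833) = 2.3629
  s(X_2) = √(2.9167) = 1.7078
  s(X_3) = √(1) = 1

Step 3 — r_{ij} = s_{ij} / (s_i · s_j):
  r[X_1,X_1] = 1 (diagonal).
  r[X_1,X_2] = 1.4167 / (2.3629 · 1.7078) = 1.4167 / 4.0354 = 0.3511
  r[X_1,X_3] = 0.1667 / (2.3629 · 1) = 0.1667 / 2.3629 = 0.0705
  r[X_2,X_2] = 1 (diagonal).
  r[X_2,X_3] = -1.5 / (1.7078 · 1) = -1.5 / 1.7078 = -0.8783
  r[X_3,X_3] = 1 (diagonal).

R is symmetric with unit diagonal. Assembling:

R = [[1, 0.3511, 0.0705],
 [0.3511, 1, -0.8783],
 [0.0705, -0.8783, 1]]


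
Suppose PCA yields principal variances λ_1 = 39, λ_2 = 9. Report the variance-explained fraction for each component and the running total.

Step 1 — total variance = trace(Sigma) = Σ λ_i = 39 + 9 = 48.

Step 2 — fraction explained by component i = λ_i / Σ λ:
  PC1: 39/48 = 0.8125
  PC2: 9/48 = 0.1875

Step 3 — cumulative fraction after k components = (λ_1 + ... + λ_k) / Σ λ:
  k = 1: 39/48 = 0.8125
  k = 2: (39 + 9)/48 = 48/48 = 1

Summary (fraction, with percent):

explained: PC1 0.8125 (81.25%), PC2 0.1875 (18.75%);  cumulative: 0.8125, 1


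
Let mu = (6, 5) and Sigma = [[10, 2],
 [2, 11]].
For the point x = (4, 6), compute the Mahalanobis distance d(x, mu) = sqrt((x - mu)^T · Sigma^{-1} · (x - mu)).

Step 1 — centre the observation: (x - mu) = (-2, 1).

Step 2 — invert Sigma. det(Sigma) = 10·11 - (2)² = 106.
  Sigma^{-1} = (1/det) · [[d, -b], [-b, a]] = [[0.1038, -0.0189],
 [-0.0189, 0.0943]].

Step 3 — form the quadratic (x - mu)^T · Sigma^{-1} · (x - mu):
  Sigma^{-1} · (x - mu) = (-0.2264, 0.1321).
  (x - mu)^T · [Sigma^{-1} · (x - mu)] = (-2)·(-0.2264) + (1)·(0.1321) = 0.5849.

Step 4 — take square root: d = √(0.5849) ≈ 0.7648.

d(x, mu) = √(0.5849) ≈ 0.7648


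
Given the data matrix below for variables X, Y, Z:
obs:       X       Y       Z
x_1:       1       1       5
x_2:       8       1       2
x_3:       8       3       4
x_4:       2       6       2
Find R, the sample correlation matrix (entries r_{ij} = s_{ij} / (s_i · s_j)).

Step 1 — column means:
  mean(X) = (1 + 8 + 8 + 2) / 4 = 19/4 = 4.75
  mean(Y) = (1 + 1 + 3 + 6) / 4 = 11/4 = 2.75
  mean(Z) = (5 + 2 + 4 + 2) / 4 = 13/4 = 3.25

Step 2 — sample variances and covariances s[i,j] = (1/(n-1)) · Σ_k (x_{k,i} - mean_i) · (x_{k,j} - mean_j), with n-1 = 3:
  s[X,X] = ((-3.75)·(-3.75) + (3.25)·(3.25) + (3.25)·(3.25) + (-2.75)·(-2.75)) / 3 = 42.75/3 = 14.25
  s[X,Y] = ((-3.75)·(-1.75) + (3.25)·(-1.75) + (3.25)·(0.25) + (-2.75)·(3.25)) / 3 = -7.25/3 = -2.4167
  s[X,Z] = ((-3.75)·(1.75) + (3.25)·(-1.25) + (3.25)·(0.75) + (-2.75)·(-1.25)) / 3 = -4.75/3 = -1.5833
  s[Y,Y] = ((-1.75)·(-1.75) + (-1.75)·(-1.75) + (0.25)·(0.25) + (3.25)·(3.25)) / 3 = 16.75/3 = 5.5833
  s[Y,Z] = ((-1.75)·(1.75) + (-1.75)·(-1.25) + (0.25)·(0.75) + (3.25)·(-1.25)) / 3 = -4.75/3 = -1.5833
  s[Z,Z] = ((1.75)·(1.75) + (-1.25)·(-1.25) + (0.75)·(0.75) + (-1.25)·(-1.25)) / 3 = 6.75/3 = 2.25
  Sample standard deviations s_i = √(s[i,i]):
  s(X) = √(14.25) = 3.7749
  s(Y) = √(5.5833) = 2.3629
  s(Z) = √(2.25) = 1.5

Step 3 — r_{ij} = s_{ij} / (s_i · s_j):
  r[X,X] = 1 (diagonal).
  r[X,Y] = -2.4167 / (3.7749 · 2.3629) = -2.4167 / 8.9198 = -0.2709
  r[X,Z] = -1.5833 / (3.7749 · 1.5) = -1.5833 / 5.6624 = -0.2796
  r[Y,Y] = 1 (diagonal).
  r[Y,Z] = -1.5833 / (2.3629 · 1.5) = -1.5833 / 3.5444 = -0.4467
  r[Z,Z] = 1 (diagonal).

R is symmetric with unit diagonal. Assembling:

R = [[1, -0.2709, -0.2796],
 [-0.2709, 1, -0.4467],
 [-0.2796, -0.4467, 1]]


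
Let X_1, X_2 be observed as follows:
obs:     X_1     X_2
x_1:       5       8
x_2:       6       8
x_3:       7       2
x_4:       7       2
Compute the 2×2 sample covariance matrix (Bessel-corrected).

Step 1 — column means:
  mean(X_1) = (5 + 6 + 7 + 7) / 4 = 25/4 = 6.25
  mean(X_2) = (8 + 8 + 2 + 2) / 4 = 20/4 = 5

Step 2 — sample covariance S[i,j] = (1/(n-1)) · Σ_k (x_{k,i} - mean_i) · (x_{k,j} - mean_j), with n-1 = 3.
  S[X_1,X_1] = ((-1.25)·(-1.25) + (-0.25)·(-0.25) + (0.75)·(0.75) + (0.75)·(0.75)) / 3 = 2.75/3 = 0.9167
  S[X_1,X_2] = ((-1.25)·(3) + (-0.25)·(3) + (0.75)·(-3) + (0.75)·(-3)) / 3 = -9/3 = -3
  S[X_2,X_2] = ((3)·(3) + (3)·(3) + (-3)·(-3) + (-3)·(-3)) / 3 = 36/3 = 12

S is symmetric (S[j,i] = S[i,j]). Assembling:

S = [[0.9167, -3],
 [-3, 12]]


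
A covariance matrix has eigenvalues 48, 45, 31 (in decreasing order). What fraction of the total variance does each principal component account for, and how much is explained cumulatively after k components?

Step 1 — total variance = trace(Sigma) = Σ λ_i = 48 + 45 + 31 = 124.

Step 2 — fraction explained by component i = λ_i / Σ λ:
  PC1: 48/124 = 0.3871
  PC2: 45/124 = 0.3629
  PC3: 31/124 = 0.25

Step 3 — cumulative fraction after k components = (λ_1 + ... + λ_k) / Σ λ:
  k = 1: 48/124 = 0.3871
  k = 2: (48 + 45)/124 = 93/124 = 0.75
  k = 3: (48 + 45 + 31)/124 = 124/124 = 1

Summary (fraction, with percent):

explained: PC1 0.3871 (38.71%), PC2 0.3629 (36.29%), PC3 0.25 (25%);  cumulative: 0.3871, 0.75, 1


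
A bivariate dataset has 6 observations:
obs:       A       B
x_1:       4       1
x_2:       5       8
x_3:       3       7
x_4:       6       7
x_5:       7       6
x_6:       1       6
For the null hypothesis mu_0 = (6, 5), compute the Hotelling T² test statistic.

Step 1 — sample mean vector:
  mean(A) = (4 + 5 + 3 + 6 + 7 + 1) / 6 = 26/6 = 4.3333
  mean(B) = (1 + 8 + 7 + 7 + 6 + 6) / 6 = 35/6 = 5.8333
  x̄ = (4.3333, 5.8333),  deviation x̄ - mu_0 = (4.3333, 5.8333) - (6, 5) = (-1.6667, 0.8333).

Step 2 — sample covariance matrix, S[i,j] = (1/(n-1)) · Σ_k (x_{k,i} - mean_i) · (x_{k,j} - mean_j), divisor n-1 = 5:
  S[A,A] = ((-0.3333)·(-0.3333) + (0.6667)·(0.6667) + (-1.3333)·(-1.3333) + (1.6667)·(1.6667) + (2.6667)·(2.6667) + (-3.3333)·(-3.3333)) / 5 = 23.3333/5 = 4.6667
  S[A,B] = ((-0.3333)·(-4.8333) + (0.6667)·(2.1667) + (-1.3333)·(1.1667) + (1.6667)·(1.1667) + (2.6667)·(0.1667) + (-3.3333)·(0.1667)) / 5 = 3.3333/5 = 0.6667
  S[B,B] = ((-4.8333)·(-4.8333) + (2.1667)·(2.1667) + (1.1667)·(1.1667) + (1.1667)·(1.1667) + (0.1667)·(0.1667) + (0.1667)·(0.1667)) / 5 = 30.8333/5 = 6.1667
  S = [[4.6667, 0.6667],
 [0.6667, 6.1667]].

Step 3 — invert S. det(S) = 4.6667·6.1667 - (0.6667)² = 28.3333.
  S^{-1} = (1/det) · [[d, -b], [-b, a]] = [[0.2176, -0.0235],
 [-0.0235, 0.1647]].

Step 4 — quadratic form (x̄ - mu_0)^T · S^{-1} · (x̄ - mu_0):
  S^{-1} · (x̄ - mu_0) = (-0.3824, 0.1765),
  (x̄ - mu_0)^T · [...] = (-1.6667)·(-0.3824) + (0.8333)·(0.1765) = 0.7843.

Step 5 — scale by n: T² = 6 · 0.7843 = 4.7059.

T² ≈ 4.7059


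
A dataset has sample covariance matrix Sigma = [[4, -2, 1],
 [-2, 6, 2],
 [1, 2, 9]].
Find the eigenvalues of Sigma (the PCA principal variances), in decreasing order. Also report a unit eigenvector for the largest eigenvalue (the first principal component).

Step 1 — characteristic polynomial p(λ) = det(λI - Sigma) = λ³ - tr·λ² + c_1·λ - det, where tr = trace, c_1 = sum of the principal 2×2 minors, det = det(Sigma):
  tr = 4 + 6 + 9 = 19,
  c_1 = (4·6 - (-2)²) + (4·9 - (1)²) + (6·9 - (2)²) = 20 + 35 + 50 = 105,
  det = 4·(6·9 - (2)²) - (-2)·((-2)·9 - (2)·(1)) + (1)·((-2)·(2) - 6·(1)) = 4·(50) - (-2)·(-20) + (1)·(-10) = 150.
  So p(λ) = λ³ - 19λ² + 105λ - 150.
Step 2 — look for an integer root (rational root theorem: any rational root is an integer divisor of 150). Testing λ = 10:
  p(10) = 1000 - 1900 + 1050 - 150 = 0  ✓
  Dividing out (λ - 10): p(λ) = (λ - 10)(λ² - 9λ + 15).
Step 3 — remaining eigenvalues from the quadratic λ² - 9λ + 15 = 0:
  Δ = 9² - 4·15 = 81 - 60 = 21,  λ = (9 ± √21)/2 = (9 ± 4.5826)/2 ≈ 6.7913 or 2.2087.
  Sorted: λ_1 = 10,  λ_2 = 6.7913,  λ_3 = 2.2087  (check: sum = 19 = tr ✓).

Step 4 — unit eigenvector for λ_1 = 10: v spans the null space of (Sigma - λ_1 I), whose rows are
  r_1 = (-6, -2, 1),  r_2 = (-2, -4, 2),  r_3 = (1, 2, -1).
  v is orthogonal to every row, so take v ∝ r_1 × r_2 = ((-2)·(2) - (1)·(-4), (1)·(-2) - (-6)·(2), (-6)·(-4) - (-2)·(-2)) = (0, 10, 20).
  Rescale (divide by 10): u = (0, 1, 2).
  ||u|| = √((0)² + (1)² + (2)²) = √(5) ≈ 2.2361,  v_1 = u/||u|| ≈ (0, 0.4472, 0.8944) (||v_1|| = 1).

λ_1 = 10,  λ_2 = 6.7913,  λ_3 = 2.2087;  v_1 ≈ (0, 0.4472, 0.8944)


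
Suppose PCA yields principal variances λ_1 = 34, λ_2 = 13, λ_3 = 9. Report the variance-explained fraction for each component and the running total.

Step 1 — total variance = trace(Sigma) = Σ λ_i = 34 + 13 + 9 = 56.

Step 2 — fraction explained by component i = λ_i / Σ λ:
  PC1: 34/56 = 0.6071
  PC2: 13/56 = 0.2321
  PC3: 9/56 = 0.1607

Step 3 — cumulative fraction after k components = (λ_1 + ... + λ_k) / Σ λ:
  k = 1: 34/56 = 0.6071
  k = 2: (34 + 13)/56 = 47/56 = 0.8393
  k = 3: (34 + 13 + 9)/56 = 56/56 = 1

Summary (fraction, with percent):

explained: PC1 0.6071 (60.71%), PC2 0.2321 (23.21%), PC3 0.1607 (16.07%);  cumulative: 0.6071, 0.8393, 1


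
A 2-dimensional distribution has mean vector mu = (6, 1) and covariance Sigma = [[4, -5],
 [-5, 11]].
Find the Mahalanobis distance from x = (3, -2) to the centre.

Step 1 — centre the observation: (x - mu) = (-3, -3).

Step 2 — invert Sigma. det(Sigma) = 4·11 - (-5)² = 19.
  Sigma^{-1} = (1/det) · [[d, -b], [-b, a]] = [[0.5789, 0.2632],
 [0.2632, 0.2105]].

Step 3 — form the quadratic (x - mu)^T · Sigma^{-1} · (x - mu):
  Sigma^{-1} · (x - mu) = (-2.5263, -1.4211).
  (x - mu)^T · [Sigma^{-1} · (x - mu)] = (-3)·(-2.5263) + (-3)·(-1.4211) = 11.8421.

Step 4 — take square root: d = √(11.8421) ≈ 3.4412.

d(x, mu) = √(11.8421) ≈ 3.4412


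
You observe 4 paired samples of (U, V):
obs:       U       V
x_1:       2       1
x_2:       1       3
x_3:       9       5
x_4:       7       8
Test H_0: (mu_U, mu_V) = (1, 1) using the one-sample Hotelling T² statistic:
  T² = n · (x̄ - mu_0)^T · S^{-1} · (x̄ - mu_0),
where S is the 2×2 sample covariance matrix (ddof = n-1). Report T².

Step 1 — sample mean vector:
  mean(U) = (2 + 1 + 9 + 7) / 4 = 19/4 = 4.75
  mean(V) = (1 + 3 + 5 + 8) / 4 = 17/4 = 4.25
  x̄ = (4.75, 4.25),  deviation x̄ - mu_0 = (4.75, 4.25) - (1, 1) = (3.75, 3.25).

Step 2 — sample covariance matrix, S[i,j] = (1/(n-1)) · Σ_k (x_{k,i} - mean_i) · (x_{k,j} - mean_j), divisor n-1 = 3:
  S[U,U] = ((-2.75)·(-2.75) + (-3.75)·(-3.75) + (4.25)·(4.25) + (2.25)·(2.25)) / 3 = 44.75/3 = 14.9167
  S[U,V] = ((-2.75)·(-3.25) + (-3.75)·(-1.25) + (4.25)·(0.75) + (2.25)·(3.75)) / 3 = 25.25/3 = 8.4167
  S[V,V] = ((-3.25)·(-3.25) + (-1.25)·(-1.25) + (0.75)·(0.75) + (3.75)·(3.75)) / 3 = 26.75/3 = 8.9167
  S = [[14.9167, 8.4167],
 [8.4167, 8.9167]].

Step 3 — invert S. det(S) = 14.9167·8.9167 - (8.4167)² = 62.1667.
  S^{-1} = (1/det) · [[d, -b], [-b, a]] = [[0.1434, -0.1354],
 [-0.1354, 0.2399]].

Step 4 — quadratic form (x̄ - mu_0)^T · S^{-1} · (x̄ - mu_0):
  S^{-1} · (x̄ - mu_0) = (0.0979, 0.2721),
  (x̄ - mu_0)^T · [...] = (3.75)·(0.0979) + (3.25)·(0.2721) = 1.2513.

Step 5 — scale by n: T² = 4 · 1.2513 = 5.0054.

T² ≈ 5.0054


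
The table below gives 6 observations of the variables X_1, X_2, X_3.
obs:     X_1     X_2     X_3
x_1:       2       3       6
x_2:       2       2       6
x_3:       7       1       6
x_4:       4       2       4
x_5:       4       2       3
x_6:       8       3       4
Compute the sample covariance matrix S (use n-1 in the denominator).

Step 1 — column means:
  mean(X_1) = (2 + 2 + 7 + 4 + 4 + 8) / 6 = 27/6 = 4.5
  mean(X_2) = (3 + 2 + 1 + 2 + 2 + 3) / 6 = 13/6 = 2.1667
  mean(X_3) = (6 + 6 + 6 + 4 + 3 + 4) / 6 = 29/6 = 4.8333

Step 2 — sample covariance S[i,j] = (1/(n-1)) · Σ_k (x_{k,i} - mean_i) · (x_{k,j} - mean_j), with n-1 = 5.
  S[X_1,X_1] = ((-2.5)·(-2.5) + (-2.5)·(-2.5) + (2.5)·(2.5) + (-0.5)·(-0.5) + (-0.5)·(-0.5) + (3.5)·(3.5)) / 5 = 31.5/5 = 6.3
  S[X_1,X_2] = ((-2.5)·(0.8333) + (-2.5)·(-0.1667) + (2.5)·(-1.1667) + (-0.5)·(-0.1667) + (-0.5)·(-0.1667) + (3.5)·(0.8333)) / 5 = -1.5/5 = -0.3
  S[X_1,X_3] = ((-2.5)·(1.1667) + (-2.5)·(1.1667) + (2.5)·(1.1667) + (-0.5)·(-0.8333) + (-0.5)·(-1.8333) + (3.5)·(-0.8333)) / 5 = -4.5/5 = -0.9
  S[X_2,X_2] = ((0.8333)·(0.8333) + (-0.1667)·(-0.1667) + (-1.1667)·(-1.1667) + (-0.1667)·(-0.1667) + (-0.1667)·(-0.1667) + (0.8333)·(0.8333)) / 5 = 2.8333/5 = 0.5667
  S[X_2,X_3] = ((0.8333)·(1.1667) + (-0.1667)·(1.1667) + (-1.1667)·(1.1667) + (-0.1667)·(-0.8333) + (-0.1667)·(-1.8333) + (0.8333)·(-0.8333)) / 5 = -0.8333/5 = -0.1667
  S[X_3,X_3] = ((1.1667)·(1.1667) + (1.1667)·(1.1667) + (1.1667)·(1.1667) + (-0.8333)·(-0.8333) + (-1.8333)·(-1.8333) + (-0.8333)·(-0.8333)) / 5 = 8.8333/5 = 1.7667

S is symmetric (S[j,i] = S[i,j]). Assembling:

S = [[6.3, -0.3, -0.9],
 [-0.3, 0.5667, -0.1667],
 [-0.9, -0.1667, 1.7667]]


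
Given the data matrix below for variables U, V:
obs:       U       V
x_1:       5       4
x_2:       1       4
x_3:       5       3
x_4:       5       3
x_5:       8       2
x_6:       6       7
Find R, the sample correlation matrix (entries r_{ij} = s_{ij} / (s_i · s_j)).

Step 1 — column means:
  mean(U) = (5 + 1 + 5 + 5 + 8 + 6) / 6 = 30/6 = 5
  mean(V) = (4 + 4 + 3 + 3 + 2 + 7) / 6 = 23/6 = 3.8333

Step 2 — sample variances and covariances s[i,j] = (1/(n-1)) · Σ_k (x_{k,i} - mean_i) · (x_{k,j} - mean_j), with n-1 = 5:
  s[U,U] = ((0)·(0) + (-4)·(-4) + (0)·(0) + (0)·(0) + (3)·(3) + (1)·(1)) / 5 = 26/5 = 5.2
  s[U,V] = ((0)·(0.1667) + (-4)·(0.1667) + (0)·(-0.8333) + (0)·(-0.8333) + (3)·(-1.8333) + (1)·(3.1667)) / 5 = -3/5 = -0.6
  s[V,V] = ((0.1667)·(0.1667) + (0.1667)·(0.1667) + (-0.8333)·(-0.8333) + (-0.8333)·(-0.8333) + (-1.8333)·(-1.8333) + (3.1667)·(3.1667)) / 5 = 14.8333/5 = 2.9667
  Sample standard deviations s_i = √(s[i,i]):
  s(U) = √(5.2) = 2.2804
  s(V) = √(2.9667) = 1.7224

Step 3 — r_{ij} = s_{ij} / (s_i · s_j):
  r[U,U] = 1 (diagonal).
  r[U,V] = -0.6 / (2.2804 · 1.7224) = -0.6 / 3.9277 = -0.1528
  r[V,V] = 1 (diagonal).

R is symmetric with unit diagonal. Assembling:

R = [[1, -0.1528],
 [-0.1528, 1]]


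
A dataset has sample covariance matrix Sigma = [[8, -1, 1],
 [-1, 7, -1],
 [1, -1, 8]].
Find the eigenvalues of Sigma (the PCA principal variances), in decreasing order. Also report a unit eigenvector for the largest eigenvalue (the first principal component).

Step 1 — characteristic polynomial p(λ) = det(λI - Sigma) = λ³ - tr·λ² + c_1·λ - det, where tr = trace, c_1 = sum of the principal 2×2 minors, det = det(Sigma):
  tr = 8 + 7 + 8 = 23,
  c_1 = (8·7 - (-1)²) + (8·8 - (1)²) + (7·8 - (-1)²) = 55 + 63 + 55 = 173,
  det = 8·(7·8 - (-1)²) - (-1)·((-1)·8 - (-1)·(1)) + (1)·((-1)·(-1) - 7·(1)) = 8·(55) - (-1)·(-7) + (1)·(-6) = 427.
  So p(λ) = λ³ - 23λ² + 173λ - 427.
Step 2 — look for an integer root (rational root theorem: any rational root is an integer divisor of 427). Testing λ = 7:
  p(7) = 343 - 1127 + 1211 - 427 = 0  ✓
  Dividing out (λ - 7): p(λ) = (λ - 7)(λ² - 16λ + 61).
Step 3 — remaining eigenvalues from the quadratic λ² - 16λ + 61 = 0:
  Δ = 16² - 4·61 = 256 - 244 = 12,  λ = (16 ± √12)/2 = (16 ± 3.4641)/2 ≈ 9.7321 or 6.2679.
  Sorted: λ_1 = 9.7321,  λ_2 = 7,  λ_3 = 6.2679  (check: sum = 23 = tr ✓).

Step 4 — unit eigenvector for λ_1 ≈ 9.7321: v spans the null space of (Sigma - λ_1 I), whose rows are
  r_1 = (-1.7321, -1, 1),  r_2 = (-1, -2.7321, -1),  r_3 = (1, -1, -1.7321).
  v is orthogonal to every row, so take v ∝ r_1 × r_2 = ((-1)·(-1) - (1)·(-2.7321), (1)·(-1) - (-1.7321)·(-1), (-1.7321)·(-2.7321) - (-1)·(-1)) ≈ (3.7321, -2.7321, 3.7321).
  Let u = (3.7321, -2.7321, 3.7321).
  ||u|| = √((3.7321)² + (-2.7321)² + (3.7321)²) = √(35.3205) ≈ 5.9431,  v_1 = u/||u|| ≈ (0.628, -0.4597, 0.628) (||v_1|| = 1).

λ_1 = 9.7321,  λ_2 = 7,  λ_3 = 6.2679;  v_1 ≈ (0.628, -0.4597, 0.628)


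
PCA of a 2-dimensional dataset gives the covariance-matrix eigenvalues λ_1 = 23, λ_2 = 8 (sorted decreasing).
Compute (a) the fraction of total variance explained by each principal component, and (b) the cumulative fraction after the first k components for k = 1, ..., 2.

Step 1 — total variance = trace(Sigma) = Σ λ_i = 23 + 8 = 31.

Step 2 — fraction explained by component i = λ_i / Σ λ:
  PC1: 23/31 = 0.7419
  PC2: 8/31 = 0.2581

Step 3 — cumulative fraction after k components = (λ_1 + ... + λ_k) / Σ λ:
  k = 1: 23/31 = 0.7419
  k = 2: (23 + 8)/31 = 31/31 = 1

Summary (fraction, with percent):

explained: PC1 0.7419 (74.19%), PC2 0.2581 (25.81%);  cumulative: 0.7419, 1


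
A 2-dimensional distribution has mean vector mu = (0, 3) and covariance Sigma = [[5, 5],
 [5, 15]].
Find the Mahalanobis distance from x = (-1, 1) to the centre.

Step 1 — centre the observation: (x - mu) = (-1, -2).

Step 2 — invert Sigma. det(Sigma) = 5·15 - (5)² = 50.
  Sigma^{-1} = (1/det) · [[d, -b], [-b, a]] = [[0.3, -0.1],
 [-0.1, 0.1]].

Step 3 — form the quadratic (x - mu)^T · Sigma^{-1} · (x - mu):
  Sigma^{-1} · (x - mu) = (-0.1, -0.1).
  (x - mu)^T · [Sigma^{-1} · (x - mu)] = (-1)·(-0.1) + (-2)·(-0.1) = 0.3.

Step 4 — take square root: d = √(0.3) ≈ 0.5477.

d(x, mu) = √(0.3) ≈ 0.5477


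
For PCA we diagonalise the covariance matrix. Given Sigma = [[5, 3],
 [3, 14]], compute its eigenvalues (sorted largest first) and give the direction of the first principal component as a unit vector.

Step 1 — characteristic polynomial of 2×2 Sigma:
  det(Sigma - λI) = λ² - trace · λ + det = 0.
  trace = 5 + 14 = 19, det = 5·14 - (3)² = 61.
Step 2 — discriminant:
  Δ = trace² - 4·det = 361 - 244 = 117.
Step 3 — eigenvalues:
  λ = (trace ± √Δ)/2 = (19 ± 10.8167)/2,
  λ_1 = 14.9083,  λ_2 = 4.0917.

Step 4 — unit eigenvector for λ_1: solve (Sigma - λ_1 I)v = 0. First row:
  (5 - 14.9083)·v_x + (3)·v_y = 0, i.e. (-9.9083)·v_x + (3)·v_y = 0,
  so v ∝ (b, λ_1 - a) = (3, 9.9083) = u.
  ||u|| = √((3)² + (9.9083)²) = √(107.1749) ≈ 10.3525,
  v_1 = u/||u|| ≈ (0.2898, 0.9571) (||v_1|| = 1).

λ_1 = 14.9083,  λ_2 = 4.0917;  v_1 ≈ (0.2898, 0.9571)


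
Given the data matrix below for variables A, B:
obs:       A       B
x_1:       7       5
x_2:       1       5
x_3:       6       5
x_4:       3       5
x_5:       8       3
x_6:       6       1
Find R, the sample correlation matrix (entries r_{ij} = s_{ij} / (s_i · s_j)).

Step 1 — column means:
  mean(A) = (7 + 1 + 6 + 3 + 8 + 6) / 6 = 31/6 = 5.1667
  mean(B) = (5 + 5 + 5 + 5 + 3 + 1) / 6 = 24/6 = 4

Step 2 — sample variances and covariances s[i,j] = (1/(n-1)) · Σ_k (x_{k,i} - mean_i) · (x_{k,j} - mean_j), with n-1 = 5:
  s[A,A] = ((1.8333)·(1.8333) + (-4.1667)·(-4.1667) + (0.8333)·(0.8333) + (-2.1667)·(-2.1667) + (2.8333)·(2.8333) + (0.8333)·(0.8333)) / 5 = 34.8333/5 = 6.9667
  s[A,B] = ((1.8333)·(1) + (-4.1667)·(1) + (0.8333)·(1) + (-2.1667)·(1) + (2.8333)·(-1) + (0.8333)·(-3)) / 5 = -9/5 = -1.8
  s[B,B] = ((1)·(1) + (1)·(1) + (1)·(1) + (1)·(1) + (-1)·(-1) + (-3)·(-3)) / 5 = 14/5 = 2.8
  Sample standard deviations s_i = √(s[i,i]):
  s(A) = √(6.9667) = 2.6394
  s(B) = √(2.8) = 1.6733

Step 3 — r_{ij} = s_{ij} / (s_i · s_j):
  r[A,A] = 1 (diagonal).
  r[A,B] = -1.8 / (2.6394 · 1.6733) = -1.8 / 4.4166 = -0.4076
  r[B,B] = 1 (diagonal).

R is symmetric with unit diagonal. Assembling:

R = [[1, -0.4076],
 [-0.4076, 1]]


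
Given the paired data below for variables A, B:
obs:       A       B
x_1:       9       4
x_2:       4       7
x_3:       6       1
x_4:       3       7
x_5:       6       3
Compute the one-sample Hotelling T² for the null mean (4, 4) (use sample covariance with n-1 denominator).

Step 1 — sample mean vector:
  mean(A) = (9 + 4 + 6 + 3 + 6) / 5 = 28/5 = 5.6
  mean(B) = (4 + 7 + 1 + 7 + 3) / 5 = 22/5 = 4.4
  x̄ = (5.6, 4.4),  deviation x̄ - mu_0 = (5.6, 4.4) - (4, 4) = (1.6, 0.4).

Step 2 — sample covariance matrix, S[i,j] = (1/(n-1)) · Σ_k (x_{k,i} - mean_i) · (x_{k,j} - mean_j), divisor n-1 = 4:
  S[A,A] = ((3.4)·(3.4) + (-1.6)·(-1.6) + (0.4)·(0.4) + (-2.6)·(-2.6) + (0.4)·(0.4)) / 4 = 21.2/4 = 5.3
  S[A,B] = ((3.4)·(-0.4) + (-1.6)·(2.6) + (0.4)·(-3.4) + (-2.6)·(2.6) + (0.4)·(-1.4)) / 4 = -14.2/4 = -3.55
  S[B,B] = ((-0.4)·(-0.4) + (2.6)·(2.6) + (-3.4)·(-3.4) + (2.6)·(2.6) + (-1.4)·(-1.4)) / 4 = 27.2/4 = 6.8
  S = [[5.3, -3.55],
 [-3.55, 6.8]].

Step 3 — invert S. det(S) = 5.3·6.8 - (-3.55)² = 23.4375.
  S^{-1} = (1/det) · [[d, -b], [-b, a]] = [[0.2901, 0.1515],
 [0.1515, 0.2261]].

Step 4 — quadratic form (x̄ - mu_0)^T · S^{-1} · (x̄ - mu_0):
  S^{-1} · (x̄ - mu_0) = (0.5248, 0.3328),
  (x̄ - mu_0)^T · [...] = (1.6)·(0.5248) + (0.4)·(0.3328) = 0.9728.

Step 5 — scale by n: T² = 5 · 0.9728 = 4.864.

T² ≈ 4.864
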